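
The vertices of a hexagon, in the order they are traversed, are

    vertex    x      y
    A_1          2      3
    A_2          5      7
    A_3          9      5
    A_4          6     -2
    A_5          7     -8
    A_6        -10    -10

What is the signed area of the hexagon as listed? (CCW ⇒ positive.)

-140.5

Σ = (-1) + (-38) + (-48) + (-34) + (-150) + (-10) = -281
Signed area = Σ/2 = -140.5 (negative ⇒ clockwise traversal).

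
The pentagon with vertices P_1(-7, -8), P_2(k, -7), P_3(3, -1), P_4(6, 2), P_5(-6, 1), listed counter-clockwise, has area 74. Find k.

Write out the shoelace sum; only the two edges meeting at P_2 involve k:
2·Area = [((-7)·(-7) − k·(-8)) + (k·(-1) − 3·(-7))] + 85
       = 7·k + 155 = 148
⇒ k = -1.

-1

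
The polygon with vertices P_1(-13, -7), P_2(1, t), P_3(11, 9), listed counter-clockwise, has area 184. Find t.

The doubled signed area Σ (x_i y_{i+1} − x_{i+1} y_i) is linear in t.
With t=0 it equals 56; the coefficient of t is -24 (from the two edges through P_2).
So -24·t + 56 = 2·184 = 368 ⇒ t = -13.

-13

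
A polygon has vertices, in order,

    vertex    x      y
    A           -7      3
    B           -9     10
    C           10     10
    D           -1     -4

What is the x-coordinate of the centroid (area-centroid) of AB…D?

-34/63

Apply Gauss's area formula. First the cross-terms c_i = x_i·y_{i+1} − x_{i+1}·y_i:
  -43, -190, -30, -31  ⇒  2A = -294, A = -147.
Then Σ (x_i + x_{i+1})·c_i = 476, so x̄ = 476 / (6·(-147)) = -34/63.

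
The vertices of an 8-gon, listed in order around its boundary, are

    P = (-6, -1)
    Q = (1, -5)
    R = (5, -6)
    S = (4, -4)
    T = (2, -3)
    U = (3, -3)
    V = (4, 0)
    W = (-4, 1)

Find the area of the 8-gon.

Apply Gauss's area formula: 2A = Σ (x_i·y_{i+1} − x_{i+1}·y_i), indices taken mod 8.
Σ = (31) + (19) + (4) + (-4) + (3) + (12) + (4) + (10) = 79
Area = |Σ|/2 = 39.5.

39.5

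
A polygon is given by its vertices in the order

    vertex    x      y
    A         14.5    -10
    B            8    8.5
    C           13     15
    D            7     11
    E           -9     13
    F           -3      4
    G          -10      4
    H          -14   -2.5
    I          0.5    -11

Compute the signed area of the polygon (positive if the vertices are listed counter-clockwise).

A→B: (14.5)(8.5) − (8)(-10) = 203.25
B→C: (8)(15) − (13)(8.5) = 9.5
C→D: (13)(11) − (7)(15) = 38
D→E: (7)(13) − (-9)(11) = 190
E→F: (-9)(4) − (-3)(13) = 3
F→G: (-3)(4) − (-10)(4) = 28
G→H: (-10)(-2.5) − (-14)(4) = 81
H→I: (-14)(-11) − (0.5)(-2.5) = 155.25
I→A: (0.5)(-10) − (14.5)(-11) = 154.5
Σ = 862.5
Signed area = Σ/2 = 431.25 (positive ⇒ counter-clockwise traversal).

431.25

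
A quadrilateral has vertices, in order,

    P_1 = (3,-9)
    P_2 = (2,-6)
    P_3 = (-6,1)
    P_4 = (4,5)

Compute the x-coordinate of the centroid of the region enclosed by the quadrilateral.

3/7

Apply Gauss's area formula. First the cross-terms c_i = x_i·y_{i+1} − x_{i+1}·y_i:
  0, -34, -34, -51  ⇒  2A = -119, A = -59.5.
Then Σ (x_i + x_{i+1})·c_i = -153, so x̄ = -153 / (6·(-59.5)) = 3/7.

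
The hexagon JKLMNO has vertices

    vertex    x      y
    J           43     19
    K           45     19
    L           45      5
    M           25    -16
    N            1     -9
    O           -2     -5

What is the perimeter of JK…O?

|JK| = √((2)² + (0)²) = √4 = 2
|KL| = √((0)² + (-14)²) = √196 = 14
|LM| = √((-20)² + (-21)²) = √841 = 29
|MN| = √((-24)² + (7)²) = √625 = 25
|NO| = √((-3)² + (4)²) = √25 = 5
|OJ| = √((45)² + (24)²) = √2601 = 51
Perimeter = 2 + 14 + 29 + 25 + 5 + 51 = 126.

126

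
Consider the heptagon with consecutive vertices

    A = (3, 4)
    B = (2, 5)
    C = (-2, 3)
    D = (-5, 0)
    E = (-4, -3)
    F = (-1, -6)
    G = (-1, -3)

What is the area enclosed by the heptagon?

Apply Gauss's area formula: 2A = Σ (x_i·y_{i+1} − x_{i+1}·y_i), indices taken mod 7.
A→B: (3)(5) − (2)(4) = 7
B→C: (2)(3) − (-2)(5) = 16
C→D: (-2)(0) − (-5)(3) = 15
D→E: (-5)(-3) − (-4)(0) = 15
E→F: (-4)(-6) − (-1)(-3) = 21
F→G: (-1)(-3) − (-1)(-6) = -3
G→A: (-1)(4) − (3)(-3) = 5
Σ = 76
Area = |Σ|/2 = 38.

38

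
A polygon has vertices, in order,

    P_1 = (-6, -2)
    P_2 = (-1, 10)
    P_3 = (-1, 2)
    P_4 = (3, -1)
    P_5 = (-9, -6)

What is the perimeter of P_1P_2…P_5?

44

|P_1P_2| = √((5)² + (12)²) = √169 = 13
|P_2P_3| = √((0)² + (-8)²) = √64 = 8
|P_3P_4| = √((4)² + (-3)²) = √25 = 5
|P_4P_5| = √((-12)² + (-5)²) = √169 = 13
|P_5P_1| = √((3)² + (4)²) = √25 = 5
Perimeter = 13 + 8 + 5 + 13 + 5 = 44.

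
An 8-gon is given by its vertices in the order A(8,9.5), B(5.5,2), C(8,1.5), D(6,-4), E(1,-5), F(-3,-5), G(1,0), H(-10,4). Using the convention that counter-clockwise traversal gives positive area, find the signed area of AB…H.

Cross-terms: -36.25, -7.75, -41, -26, -20, 5, 4, -127  ⇒  Σ = -249
Signed area = Σ/2 = -124.5 (negative ⇒ clockwise traversal).

-124.5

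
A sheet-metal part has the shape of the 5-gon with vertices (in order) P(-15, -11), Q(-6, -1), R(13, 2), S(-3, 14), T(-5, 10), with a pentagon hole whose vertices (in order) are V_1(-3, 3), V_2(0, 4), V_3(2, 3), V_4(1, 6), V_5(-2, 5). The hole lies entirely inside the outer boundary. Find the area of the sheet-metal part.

Outer boundary:
P→Q: (-15)(-1) − (-6)(-11) = -51
Q→R: (-6)(2) − (13)(-1) = 1
R→S: (13)(14) − (-3)(2) = 188
S→T: (-3)(10) − (-5)(14) = 40
T→P: (-5)(-11) − (-15)(10) = 205
Σ = 383
Area = |Σ|/2 = 191.5.
Hole:
V_1→V_2: (-3)(4) − (0)(3) = -12
V_2→V_3: (0)(3) − (2)(4) = -8
V_3→V_4: (2)(6) − (1)(3) = 9
V_4→V_5: (1)(5) − (-2)(6) = 17
V_5→V_1: (-2)(3) − (-3)(5) = 9
Σ = 15
Area = |Σ|/2 = 7.5.
Net area = 191.5 − 7.5 = 184.

184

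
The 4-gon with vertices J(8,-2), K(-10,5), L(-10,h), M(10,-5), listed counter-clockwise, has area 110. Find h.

Write out the shoelace sum; only the two edges meeting at L involve h:
2·Area = [((-10)·h − (-10)·5) + ((-10)·(-5) − 10·h)] + 40
       = -20·h + 140 = 220
⇒ h = -4.

-4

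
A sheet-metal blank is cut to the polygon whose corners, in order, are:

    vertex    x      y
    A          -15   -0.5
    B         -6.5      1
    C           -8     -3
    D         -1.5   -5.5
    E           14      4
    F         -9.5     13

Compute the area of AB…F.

Σ = (-18.25) + (27.5) + (39.5) + (71) + (220) + (199.75) = 539.5
Area = |Σ|/2 = 269.75.

269.75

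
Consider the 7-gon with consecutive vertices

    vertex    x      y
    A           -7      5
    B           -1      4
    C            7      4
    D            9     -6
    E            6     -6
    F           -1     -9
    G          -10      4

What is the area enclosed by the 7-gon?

Apply the shoelace (surveyor's) formula: 2A = Σ (x_i·y_{i+1} − x_{i+1}·y_i), indices taken mod 7.
Σ = (-23) + (-32) + (-78) + (-18) + (-60) + (-94) + (-22) = -327
Area = |Σ|/2 = 163.5.

163.5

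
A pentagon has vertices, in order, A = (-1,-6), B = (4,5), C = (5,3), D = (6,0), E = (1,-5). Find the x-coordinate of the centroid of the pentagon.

156/53

Apply the shoelace formula. First the cross-terms c_i = x_i·y_{i+1} − x_{i+1}·y_i:
  19, -13, -18, -30, -11  ⇒  2A = -53, A = -26.5.
Then Σ (x_i + x_{i+1})·c_i = -468, so x̄ = -468 / (6·(-26.5)) = 156/53.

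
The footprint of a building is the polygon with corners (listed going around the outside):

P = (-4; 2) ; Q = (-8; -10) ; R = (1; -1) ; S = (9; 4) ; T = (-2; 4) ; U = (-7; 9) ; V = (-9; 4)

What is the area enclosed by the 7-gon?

Apply Gauss's area formula: 2A = Σ (x_i·y_{i+1} − x_{i+1}·y_i), indices taken mod 7.
Σ = (56) + (18) + (13) + (44) + (10) + (53) + (-2) = 192
Area = |Σ|/2 = 96.

96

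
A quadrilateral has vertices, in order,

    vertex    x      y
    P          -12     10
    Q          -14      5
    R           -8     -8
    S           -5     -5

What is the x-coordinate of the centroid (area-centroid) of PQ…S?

-1777/183

Apply the shoelace (surveyor's) formula. First the cross-terms c_i = x_i·y_{i+1} − x_{i+1}·y_i:
  80, 152, 0, -110  ⇒  2A = 122, A = 61.
Then Σ (x_i + x_{i+1})·c_i = -3554, so x̄ = -3554 / (6·61) = -1777/183.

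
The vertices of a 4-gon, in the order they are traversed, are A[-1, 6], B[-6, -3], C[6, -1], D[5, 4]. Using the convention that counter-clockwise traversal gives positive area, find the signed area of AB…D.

Cross-terms: 39, 24, 29, 34  ⇒  Σ = 126
Signed area = Σ/2 = 63 (positive ⇒ counter-clockwise traversal).

63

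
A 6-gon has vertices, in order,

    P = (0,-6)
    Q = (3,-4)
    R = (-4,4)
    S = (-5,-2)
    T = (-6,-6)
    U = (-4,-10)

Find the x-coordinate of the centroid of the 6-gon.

Apply the surveyor's formula. First the cross-terms c_i = x_i·y_{i+1} − x_{i+1}·y_i:
  18, -4, 28, 18, 36, 24  ⇒  2A = 120, A = 60.
Then Σ (x_i + x_{i+1})·c_i = -848, so x̄ = -848 / (6·60) = -106/45.

-106/45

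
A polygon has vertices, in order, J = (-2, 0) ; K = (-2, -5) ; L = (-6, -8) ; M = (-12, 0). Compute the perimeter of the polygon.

|JK| = √((0)² + (-5)²) = √25 = 5
|KL| = √((-4)² + (-3)²) = √25 = 5
|LM| = √((-6)² + (8)²) = √100 = 10
|MJ| = √((10)² + (0)²) = √100 = 10
Perimeter = 5 + 5 + 10 + 10 = 30.

30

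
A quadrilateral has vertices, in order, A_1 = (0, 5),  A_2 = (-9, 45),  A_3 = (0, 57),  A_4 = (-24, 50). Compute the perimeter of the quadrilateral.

|A_1A_2| = √((-9)² + (40)²) = √1681 = 41
|A_2A_3| = √((9)² + (12)²) = √225 = 15
|A_3A_4| = √((-24)² + (-7)²) = √625 = 25
|A_4A_1| = √((24)² + (-45)²) = √2601 = 51
Perimeter = 41 + 15 + 25 + 51 = 132.

132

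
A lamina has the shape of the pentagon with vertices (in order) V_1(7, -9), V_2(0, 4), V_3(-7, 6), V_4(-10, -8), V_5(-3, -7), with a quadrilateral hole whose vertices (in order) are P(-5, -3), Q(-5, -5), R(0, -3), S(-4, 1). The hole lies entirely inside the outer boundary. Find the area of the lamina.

132

Outer boundary:
Apply the shoelace (surveyor's) formula: 2A = Σ (x_i·y_{i+1} − x_{i+1}·y_i), indices taken mod 5.
Σ = (28) + (28) + (116) + (46) + (76) = 294
Area = |Σ|/2 = 147.
Hole:
Σ = (10) + (15) + (-12) + (17) = 30
Area = |Σ|/2 = 15.
Net area = 147 − 15 = 132.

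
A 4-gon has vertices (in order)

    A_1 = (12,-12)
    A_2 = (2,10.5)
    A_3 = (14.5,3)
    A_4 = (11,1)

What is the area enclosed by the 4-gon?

79.375

Apply the surveyor's formula: 2A = Σ (x_i·y_{i+1} − x_{i+1}·y_i), indices taken mod 4.
Σ = (150) + (-146.25) + (-18.5) + (-144) = -158.75
Area = |Σ|/2 = 79.375.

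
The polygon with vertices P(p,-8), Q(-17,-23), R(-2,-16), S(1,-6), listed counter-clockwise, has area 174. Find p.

-14

Write out the shoelace sum; only the two edges meeting at P involve p:
2·Area = [(1·(-8) − p·(-6)) + (p·(-23) − (-17)·(-8))] + 254
       = -17·p + 110 = 348
⇒ p = -14.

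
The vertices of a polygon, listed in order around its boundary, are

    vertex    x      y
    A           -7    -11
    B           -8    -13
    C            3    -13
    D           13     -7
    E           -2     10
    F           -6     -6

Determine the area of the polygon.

253

Apply the surveyor's formula: 2A = Σ (x_i·y_{i+1} − x_{i+1}·y_i), indices taken mod 6.
A→B: (-7)(-13) − (-8)(-11) = 3
B→C: (-8)(-13) − (3)(-13) = 143
C→D: (3)(-7) − (13)(-13) = 148
D→E: (13)(10) − (-2)(-7) = 116
E→F: (-2)(-6) − (-6)(10) = 72
F→A: (-6)(-11) − (-7)(-6) = 24
Σ = 506
Area = |Σ|/2 = 253.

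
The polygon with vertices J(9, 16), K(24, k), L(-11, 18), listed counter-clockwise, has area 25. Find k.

Write out the shoelace sum; only the two edges meeting at K involve k:
2·Area = [(9·k − 24·16) + (24·18 − (-11)·k)] + -338
       = 20·k + -290 = 50
⇒ k = 17.

17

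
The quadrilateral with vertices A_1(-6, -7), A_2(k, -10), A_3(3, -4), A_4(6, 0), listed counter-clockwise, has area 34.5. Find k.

The doubled signed area Σ (x_i y_{i+1} − x_{i+1} y_i) is linear in k.
With k=0 it equals 72; the coefficient of k is 3 (from the two edges through A_2).
So 3·k + 72 = 2·34.5 = 69 ⇒ k = -1.

-1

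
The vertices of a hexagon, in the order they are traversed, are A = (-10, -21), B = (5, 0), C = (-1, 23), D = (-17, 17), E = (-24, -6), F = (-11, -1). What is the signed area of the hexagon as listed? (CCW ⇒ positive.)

Apply the shoelace formula: 2A = Σ (x_i·y_{i+1} − x_{i+1}·y_i), indices taken mod 6.
Σ = (105) + (115) + (374) + (510) + (-42) + (221) = 1283
Signed area = Σ/2 = 641.5 (positive ⇒ counter-clockwise traversal).

641.5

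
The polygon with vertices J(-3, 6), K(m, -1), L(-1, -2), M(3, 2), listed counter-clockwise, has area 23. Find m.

The doubled signed area Σ (x_i y_{i+1} − x_{i+1} y_i) is linear in m.
With m=0 it equals 30; the coefficient of m is -8 (from the two edges through K).
So -8·m + 30 = 2·23 = 46 ⇒ m = -2.

-2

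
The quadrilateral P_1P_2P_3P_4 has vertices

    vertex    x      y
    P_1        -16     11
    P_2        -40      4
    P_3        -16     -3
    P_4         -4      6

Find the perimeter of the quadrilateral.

78

|P_1P_2| = √((-24)² + (-7)²) = √625 = 25
|P_2P_3| = √((24)² + (-7)²) = √625 = 25
|P_3P_4| = √((12)² + (9)²) = √225 = 15
|P_4P_1| = √((-12)² + (5)²) = √169 = 13
Perimeter = 25 + 25 + 15 + 13 = 78.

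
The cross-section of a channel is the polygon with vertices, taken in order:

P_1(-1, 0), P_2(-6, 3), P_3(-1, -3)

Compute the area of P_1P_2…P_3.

7.5

Apply the surveyor's formula: 2A = Σ (x_i·y_{i+1} − x_{i+1}·y_i), indices taken mod 3.
Cross-terms: -3, 21, -3  ⇒  Σ = 15
Area = |Σ|/2 = 7.5.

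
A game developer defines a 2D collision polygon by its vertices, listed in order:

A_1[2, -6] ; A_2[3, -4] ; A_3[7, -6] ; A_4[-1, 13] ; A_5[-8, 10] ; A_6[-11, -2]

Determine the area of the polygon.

197.5

A_1→A_2: (2)(-4) − (3)(-6) = 10
A_2→A_3: (3)(-6) − (7)(-4) = 10
A_3→A_4: (7)(13) − (-1)(-6) = 85
A_4→A_5: (-1)(10) − (-8)(13) = 94
A_5→A_6: (-8)(-2) − (-11)(10) = 126
A_6→A_1: (-11)(-6) − (2)(-2) = 70
Σ = 395
Area = |Σ|/2 = 197.5.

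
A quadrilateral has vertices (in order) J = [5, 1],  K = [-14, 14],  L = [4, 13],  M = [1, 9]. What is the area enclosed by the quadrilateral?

87.5

Apply the shoelace (surveyor's) formula: 2A = Σ (x_i·y_{i+1} − x_{i+1}·y_i), indices taken mod 4.
Σ = (84) + (-238) + (23) + (-44) = -175
Area = |Σ|/2 = 87.5.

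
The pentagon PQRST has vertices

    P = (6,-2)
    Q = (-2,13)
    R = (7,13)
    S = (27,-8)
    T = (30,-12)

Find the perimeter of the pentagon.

86

|PQ| = √((-8)² + (15)²) = √289 = 17
|QR| = √((9)² + (0)²) = √81 = 9
|RS| = √((20)² + (-21)²) = √841 = 29
|ST| = √((3)² + (-4)²) = √25 = 5
|TP| = √((-24)² + (10)²) = √676 = 26
Perimeter = 17 + 9 + 29 + 5 + 26 = 86.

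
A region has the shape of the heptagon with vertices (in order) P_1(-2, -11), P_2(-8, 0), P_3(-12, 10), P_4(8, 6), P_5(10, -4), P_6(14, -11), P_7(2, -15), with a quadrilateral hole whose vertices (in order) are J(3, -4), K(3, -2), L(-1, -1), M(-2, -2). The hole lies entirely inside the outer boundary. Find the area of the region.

345.5

Outer boundary:
Apply the surveyor's formula: 2A = Σ (x_i·y_{i+1} − x_{i+1}·y_i), indices taken mod 7.
Cross-terms: -88, -80, -152, -92, -54, -188, -52  ⇒  Σ = -706
Area = |Σ|/2 = 353.
Hole:
Σ = (6) + (-5) + (0) + (14) = 15
Area = |Σ|/2 = 7.5.
Net area = 353 − 7.5 = 345.5.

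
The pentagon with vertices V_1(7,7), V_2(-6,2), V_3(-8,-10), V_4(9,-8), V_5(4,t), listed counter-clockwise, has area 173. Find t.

0

Write out the shoelace sum; only the two edges meeting at V_5 involve t:
2·Area = [(9·t − 4·(-8)) + (4·7 − 7·t)] + 286
       = 2·t + 346 = 346
⇒ t = 0.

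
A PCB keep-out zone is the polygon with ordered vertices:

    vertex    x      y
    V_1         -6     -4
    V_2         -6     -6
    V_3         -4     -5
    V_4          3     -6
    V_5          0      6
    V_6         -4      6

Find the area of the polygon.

V_1→V_2: (-6)(-6) − (-6)(-4) = 12
V_2→V_3: (-6)(-5) − (-4)(-6) = 6
V_3→V_4: (-4)(-6) − (3)(-5) = 39
V_4→V_5: (3)(6) − (0)(-6) = 18
V_5→V_6: (0)(6) − (-4)(6) = 24
V_6→V_1: (-4)(-4) − (-6)(6) = 52
Σ = 151
Area = |Σ|/2 = 75.5.

75.5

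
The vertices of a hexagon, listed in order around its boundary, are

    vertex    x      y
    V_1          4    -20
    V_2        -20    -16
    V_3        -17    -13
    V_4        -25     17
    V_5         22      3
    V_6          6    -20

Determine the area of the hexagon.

Σ = (-464) + (-12) + (-614) + (-449) + (-458) + (-40) = -2037
Area = |Σ|/2 = 1018.5.

1018.5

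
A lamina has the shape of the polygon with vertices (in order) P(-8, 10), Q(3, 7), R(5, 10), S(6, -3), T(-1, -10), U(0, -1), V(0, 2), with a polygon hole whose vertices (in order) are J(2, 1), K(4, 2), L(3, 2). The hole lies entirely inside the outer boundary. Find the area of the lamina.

Outer boundary:
Apply the shoelace formula: 2A = Σ (x_i·y_{i+1} − x_{i+1}·y_i), indices taken mod 7.
Cross-terms: -86, -5, -75, -63, 1, 0, 16  ⇒  Σ = -212
Area = |Σ|/2 = 106.
Hole:
Apply the shoelace (surveyor's) formula: 2A = Σ (x_i·y_{i+1} − x_{i+1}·y_i), indices taken mod 3.
J→K: (2)(2) − (4)(1) = 0
K→L: (4)(2) − (3)(2) = 2
L→J: (3)(1) − (2)(2) = -1
Σ = 1
Area = |Σ|/2 = 0.5.
Net area = 106 − 0.5 = 105.5.

105.5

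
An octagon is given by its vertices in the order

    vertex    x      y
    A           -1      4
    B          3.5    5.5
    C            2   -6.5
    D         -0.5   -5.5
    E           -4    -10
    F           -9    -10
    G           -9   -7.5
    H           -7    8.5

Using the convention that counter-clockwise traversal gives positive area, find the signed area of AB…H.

Apply the surveyor's formula: 2A = Σ (x_i·y_{i+1} − x_{i+1}·y_i), indices taken mod 8.
Σ = (-19.5) + (-33.75) + (-14.25) + (-17) + (-50) + (-22.5) + (-129) + (-19.5) = -305.5
Signed area = Σ/2 = -152.75 (negative ⇒ clockwise traversal).

-152.75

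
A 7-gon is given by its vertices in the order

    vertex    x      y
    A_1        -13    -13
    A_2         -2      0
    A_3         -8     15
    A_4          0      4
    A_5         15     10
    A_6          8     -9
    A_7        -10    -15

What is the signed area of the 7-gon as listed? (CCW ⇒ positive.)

-319

A_1→A_2: (-13)(0) − (-2)(-13) = -26
A_2→A_3: (-2)(15) − (-8)(0) = -30
A_3→A_4: (-8)(4) − (0)(15) = -32
A_4→A_5: (0)(10) − (15)(4) = -60
A_5→A_6: (15)(-9) − (8)(10) = -215
A_6→A_7: (8)(-15) − (-10)(-9) = -210
A_7→A_1: (-10)(-13) − (-13)(-15) = -65
Σ = -638
Signed area = Σ/2 = -319 (negative ⇒ clockwise traversal).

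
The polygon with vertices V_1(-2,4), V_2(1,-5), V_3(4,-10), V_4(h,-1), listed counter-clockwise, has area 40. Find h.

Write out the shoelace sum; only the two edges meeting at V_4 involve h:
2·Area = [(4·(-1) − h·(-10)) + (h·4 − (-2)·(-1))] + 16
       = 14·h + 10 = 80
⇒ h = 5.

5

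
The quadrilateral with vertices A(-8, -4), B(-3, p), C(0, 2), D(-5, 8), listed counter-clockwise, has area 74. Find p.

-9

Write out the shoelace sum; only the two edges meeting at B involve p:
2·Area = [((-8)·p − (-3)·(-4)) + ((-3)·2 − 0·p)] + 94
       = -8·p + 76 = 148
⇒ p = -9.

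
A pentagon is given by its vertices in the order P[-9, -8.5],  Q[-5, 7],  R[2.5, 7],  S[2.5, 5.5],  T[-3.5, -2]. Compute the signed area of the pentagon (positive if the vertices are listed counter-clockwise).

Cross-terms: -105.5, -52.5, -3.75, 14.25, 11.75  ⇒  Σ = -135.75
Signed area = Σ/2 = -67.875 (negative ⇒ clockwise traversal).

-67.875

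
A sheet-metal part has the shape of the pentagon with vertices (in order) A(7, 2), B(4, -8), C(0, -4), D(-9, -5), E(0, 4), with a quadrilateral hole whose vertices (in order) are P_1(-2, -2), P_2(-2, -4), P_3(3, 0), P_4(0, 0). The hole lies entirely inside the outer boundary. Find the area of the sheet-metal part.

Outer boundary:
Apply Gauss's area formula: 2A = Σ (x_i·y_{i+1} − x_{i+1}·y_i), indices taken mod 5.
Σ = (-64) + (-16) + (-36) + (-36) + (-28) = -180
Area = |Σ|/2 = 90.
Hole:
P_1→P_2: (-2)(-4) − (-2)(-2) = 4
P_2→P_3: (-2)(0) − (3)(-4) = 12
P_3→P_4: (3)(0) − (0)(0) = 0
P_4→P_1: (0)(-2) − (-2)(0) = 0
Σ = 16
Area = |Σ|/2 = 8.
Net area = 90 − 8 = 82.

82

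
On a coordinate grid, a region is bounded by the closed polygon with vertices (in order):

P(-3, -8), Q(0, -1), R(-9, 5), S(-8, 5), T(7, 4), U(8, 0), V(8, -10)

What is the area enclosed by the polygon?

142

Apply Gauss's area formula: 2A = Σ (x_i·y_{i+1} − x_{i+1}·y_i), indices taken mod 7.
P→Q: (-3)(-1) − (0)(-8) = 3
Q→R: (0)(5) − (-9)(-1) = -9
R→S: (-9)(5) − (-8)(5) = -5
S→T: (-8)(4) − (7)(5) = -67
T→U: (7)(0) − (8)(4) = -32
U→V: (8)(-10) − (8)(0) = -80
V→P: (8)(-8) − (-3)(-10) = -94
Σ = -284
Area = |Σ|/2 = 142.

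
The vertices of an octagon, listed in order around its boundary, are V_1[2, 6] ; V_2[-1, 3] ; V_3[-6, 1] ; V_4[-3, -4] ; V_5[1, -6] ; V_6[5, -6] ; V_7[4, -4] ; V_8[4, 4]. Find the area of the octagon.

77

Σ = (12) + (17) + (27) + (22) + (24) + (4) + (32) + (16) = 154
Area = |Σ|/2 = 77.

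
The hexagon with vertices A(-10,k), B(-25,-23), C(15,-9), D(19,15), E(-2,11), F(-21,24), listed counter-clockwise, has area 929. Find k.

0

Write out the shoelace sum; only the two edges meeting at A involve k:
2·Area = [((-21)·k − (-10)·24) + ((-10)·(-23) − (-25)·k)] + 1388
       = 4·k + 1858 = 1858
⇒ k = 0.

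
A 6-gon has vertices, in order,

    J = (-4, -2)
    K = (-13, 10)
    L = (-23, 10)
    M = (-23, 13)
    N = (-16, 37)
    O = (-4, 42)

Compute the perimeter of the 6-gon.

110

|JK| = √((-9)² + (12)²) = √225 = 15
|KL| = √((-10)² + (0)²) = √100 = 10
|LM| = √((0)² + (3)²) = √9 = 3
|MN| = √((7)² + (24)²) = √625 = 25
|NO| = √((12)² + (5)²) = √169 = 13
|OJ| = √((0)² + (-44)²) = √1936 = 44
Perimeter = 15 + 10 + 3 + 25 + 13 + 44 = 110.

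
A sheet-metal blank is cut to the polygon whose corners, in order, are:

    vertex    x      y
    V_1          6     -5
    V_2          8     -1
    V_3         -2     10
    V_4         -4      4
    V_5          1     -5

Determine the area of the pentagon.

92.5

Apply the shoelace formula: 2A = Σ (x_i·y_{i+1} − x_{i+1}·y_i), indices taken mod 5.
Σ = (34) + (78) + (32) + (16) + (25) = 185
Area = |Σ|/2 = 92.5.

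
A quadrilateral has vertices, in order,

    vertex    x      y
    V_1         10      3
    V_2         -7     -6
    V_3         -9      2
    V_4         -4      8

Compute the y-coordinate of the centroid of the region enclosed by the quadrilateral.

Apply the shoelace (surveyor's) formula. First the cross-terms c_i = x_i·y_{i+1} − x_{i+1}·y_i:
  -39, -68, -64, -92  ⇒  2A = -263, A = -131.5.
Then Σ (y_i + y_{i+1})·c_i = -1263, so ȳ = -1263 / (6·(-131.5)) = 421/263.

421/263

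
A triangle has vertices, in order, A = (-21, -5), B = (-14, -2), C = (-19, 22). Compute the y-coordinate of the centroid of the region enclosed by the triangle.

5

Apply the shoelace (surveyor's) formula. First the cross-terms c_i = x_i·y_{i+1} − x_{i+1}·y_i:
  -28, -346, 557  ⇒  2A = 183, A = 91.5.
Then Σ (y_i + y_{i+1})·c_i = 2745, so ȳ = 2745 / (6·91.5) = 5.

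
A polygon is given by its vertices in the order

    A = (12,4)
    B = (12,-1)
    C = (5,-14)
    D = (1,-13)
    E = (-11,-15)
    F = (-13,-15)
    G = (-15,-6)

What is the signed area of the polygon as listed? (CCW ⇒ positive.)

A→B: (12)(-1) − (12)(4) = -60
B→C: (12)(-14) − (5)(-1) = -163
C→D: (5)(-13) − (1)(-14) = -51
D→E: (1)(-15) − (-11)(-13) = -158
E→F: (-11)(-15) − (-13)(-15) = -30
F→G: (-13)(-6) − (-15)(-15) = -147
G→A: (-15)(4) − (12)(-6) = 12
Σ = -597
Signed area = Σ/2 = -298.5 (negative ⇒ clockwise traversal).

-298.5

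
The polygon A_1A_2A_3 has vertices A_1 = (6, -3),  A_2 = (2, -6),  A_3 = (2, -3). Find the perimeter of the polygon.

|A_1A_2| = √((-4)² + (-3)²) = √25 = 5
|A_2A_3| = √((0)² + (3)²) = √9 = 3
|A_3A_1| = √((4)² + (0)²) = √16 = 4
Perimeter = 5 + 3 + 4 = 12.

12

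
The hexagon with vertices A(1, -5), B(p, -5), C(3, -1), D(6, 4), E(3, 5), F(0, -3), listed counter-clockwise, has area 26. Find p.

Write out the shoelace sum; only the two edges meeting at B involve p:
2·Area = [(1·(-5) − p·(-5)) + (p·(-1) − 3·(-5))] + 30
       = 4·p + 40 = 52
⇒ p = 3.

3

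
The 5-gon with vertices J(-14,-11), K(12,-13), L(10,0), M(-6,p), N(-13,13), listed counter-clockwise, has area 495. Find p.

13

Write out the shoelace sum; only the two edges meeting at M involve p:
2·Area = [(10·p − (-6)·0) + ((-6)·13 − (-13)·p)] + 769
       = 23·p + 691 = 990
⇒ p = 13.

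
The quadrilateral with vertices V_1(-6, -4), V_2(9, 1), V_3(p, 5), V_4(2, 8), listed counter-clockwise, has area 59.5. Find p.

2

Write out the shoelace sum; only the two edges meeting at V_3 involve p:
2·Area = [(9·5 − p·1) + (p·8 − 2·5)] + 70
       = 7·p + 105 = 119
⇒ p = 2.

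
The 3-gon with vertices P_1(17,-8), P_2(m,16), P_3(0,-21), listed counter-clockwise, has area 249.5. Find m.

Write out the shoelace sum; only the two edges meeting at P_2 involve m:
2·Area = [(17·16 − m·(-8)) + (m·(-21) − 0·16)] + 357
       = -13·m + 629 = 499
⇒ m = 10.

10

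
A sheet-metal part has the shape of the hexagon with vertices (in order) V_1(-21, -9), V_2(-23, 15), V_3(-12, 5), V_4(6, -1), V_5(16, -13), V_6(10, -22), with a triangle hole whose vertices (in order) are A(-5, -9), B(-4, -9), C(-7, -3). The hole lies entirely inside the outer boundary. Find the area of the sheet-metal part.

Outer boundary:
Cross-terms: -522, 65, -18, -62, -222, -552  ⇒  Σ = -1311
Area = |Σ|/2 = 655.5.
Hole:
Apply the shoelace (surveyor's) formula: 2A = Σ (x_i·y_{i+1} − x_{i+1}·y_i), indices taken mod 3.
Cross-terms: 9, -51, 48  ⇒  Σ = 6
Area = |Σ|/2 = 3.
Net area = 655.5 − 3 = 652.5.

652.5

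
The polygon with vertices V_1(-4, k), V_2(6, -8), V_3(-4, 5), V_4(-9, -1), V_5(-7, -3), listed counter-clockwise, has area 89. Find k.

-7

The doubled signed area Σ (x_i y_{i+1} − x_{i+1} y_i) is linear in k.
With k=0 it equals 87; the coefficient of k is -13 (from the two edges through V_1).
So -13·k + 87 = 2·89 = 178 ⇒ k = -7.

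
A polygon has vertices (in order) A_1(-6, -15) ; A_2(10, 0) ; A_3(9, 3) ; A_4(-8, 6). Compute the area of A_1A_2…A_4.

207

Σ = (150) + (30) + (78) + (156) = 414
Area = |Σ|/2 = 207.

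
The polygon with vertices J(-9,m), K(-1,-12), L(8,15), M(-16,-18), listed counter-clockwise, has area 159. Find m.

-13

Write out the shoelace sum; only the two edges meeting at J involve m:
2·Area = [((-16)·m − (-9)·(-18)) + ((-9)·(-12) − (-1)·m)] + 177
       = -15·m + 123 = 318
⇒ m = -13.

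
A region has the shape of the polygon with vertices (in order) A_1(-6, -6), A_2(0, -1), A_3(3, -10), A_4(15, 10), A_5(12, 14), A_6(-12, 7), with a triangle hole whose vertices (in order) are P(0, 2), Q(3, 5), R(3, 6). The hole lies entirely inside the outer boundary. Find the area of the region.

Outer boundary:
Apply the shoelace formula: 2A = Σ (x_i·y_{i+1} − x_{i+1}·y_i), indices taken mod 6.
Σ = (6) + (3) + (180) + (90) + (252) + (114) = 645
Area = |Σ|/2 = 322.5.
Hole:
Apply Gauss's area formula: 2A = Σ (x_i·y_{i+1} − x_{i+1}·y_i), indices taken mod 3.
Σ = (-6) + (3) + (6) = 3
Area = |Σ|/2 = 1.5.
Net area = 322.5 − 1.5 = 321.

321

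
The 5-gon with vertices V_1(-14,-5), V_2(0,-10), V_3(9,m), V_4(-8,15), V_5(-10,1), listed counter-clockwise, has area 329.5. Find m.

Write out the shoelace sum; only the two edges meeting at V_3 involve m:
2·Area = [(0·m − 9·(-10)) + (9·15 − (-8)·m)] + 346
       = 8·m + 571 = 659
⇒ m = 11.

11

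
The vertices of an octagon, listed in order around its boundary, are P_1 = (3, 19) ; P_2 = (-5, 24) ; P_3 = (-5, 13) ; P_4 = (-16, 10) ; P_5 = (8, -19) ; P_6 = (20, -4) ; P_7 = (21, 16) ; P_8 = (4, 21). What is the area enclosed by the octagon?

Σ = (167) + (55) + (158) + (224) + (348) + (404) + (377) + (13) = 1746
Area = |Σ|/2 = 873.

873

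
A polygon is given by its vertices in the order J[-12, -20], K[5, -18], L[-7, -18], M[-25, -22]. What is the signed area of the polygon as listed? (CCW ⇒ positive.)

20

Apply the shoelace (surveyor's) formula: 2A = Σ (x_i·y_{i+1} − x_{i+1}·y_i), indices taken mod 4.
Σ = (316) + (-216) + (-296) + (236) = 40
Signed area = Σ/2 = 20 (positive ⇒ counter-clockwise traversal).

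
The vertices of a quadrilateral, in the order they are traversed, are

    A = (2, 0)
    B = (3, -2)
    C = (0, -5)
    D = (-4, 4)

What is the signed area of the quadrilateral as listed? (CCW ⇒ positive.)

Apply the surveyor's formula: 2A = Σ (x_i·y_{i+1} − x_{i+1}·y_i), indices taken mod 4.
A→B: (2)(-2) − (3)(0) = -4
B→C: (3)(-5) − (0)(-2) = -15
C→D: (0)(4) − (-4)(-5) = -20
D→A: (-4)(0) − (2)(4) = -8
Σ = -47
Signed area = Σ/2 = -23.5 (negative ⇒ clockwise traversal).

-23.5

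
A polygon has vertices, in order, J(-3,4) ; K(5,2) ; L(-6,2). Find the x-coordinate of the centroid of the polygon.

-4/3

Apply the shoelace formula. First the cross-terms c_i = x_i·y_{i+1} − x_{i+1}·y_i:
  -26, 22, -18  ⇒  2A = -22, A = -11.
Then Σ (x_i + x_{i+1})·c_i = 88, so x̄ = 88 / (6·(-11)) = -4/3.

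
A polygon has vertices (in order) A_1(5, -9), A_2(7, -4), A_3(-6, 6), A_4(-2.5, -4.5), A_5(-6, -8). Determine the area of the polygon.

Apply the shoelace (surveyor's) formula: 2A = Σ (x_i·y_{i+1} − x_{i+1}·y_i), indices taken mod 5.
Σ = (43) + (18) + (42) + (-7) + (94) = 190
Area = |Σ|/2 = 95.

95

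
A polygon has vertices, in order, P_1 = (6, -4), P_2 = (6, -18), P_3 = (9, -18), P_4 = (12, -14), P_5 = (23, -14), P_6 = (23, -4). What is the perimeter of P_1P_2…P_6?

60

|P_1P_2| = √((0)² + (-14)²) = √196 = 14
|P_2P_3| = √((3)² + (0)²) = √9 = 3
|P_3P_4| = √((3)² + (4)²) = √25 = 5
|P_4P_5| = √((11)² + (0)²) = √121 = 11
|P_5P_6| = √((0)² + (10)²) = √100 = 10
|P_6P_1| = √((-17)² + (0)²) = √289 = 17
Perimeter = 14 + 3 + 5 + 11 + 10 + 17 = 60.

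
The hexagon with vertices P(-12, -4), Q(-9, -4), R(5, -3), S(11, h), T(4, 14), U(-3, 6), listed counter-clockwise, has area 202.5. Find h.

9

The doubled signed area Σ (x_i y_{i+1} − x_{i+1} y_i) is linear in h.
With h=0 it equals 396; the coefficient of h is 1 (from the two edges through S).
So 1·h + 396 = 2·202.5 = 405 ⇒ h = 9.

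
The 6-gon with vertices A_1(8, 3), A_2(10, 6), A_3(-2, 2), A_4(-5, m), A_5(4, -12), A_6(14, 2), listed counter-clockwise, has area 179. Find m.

-6

The doubled signed area Σ (x_i y_{i+1} − x_{i+1} y_i) is linear in m.
With m=0 it equals 322; the coefficient of m is -6 (from the two edges through A_4).
So -6·m + 322 = 2·179 = 358 ⇒ m = -6.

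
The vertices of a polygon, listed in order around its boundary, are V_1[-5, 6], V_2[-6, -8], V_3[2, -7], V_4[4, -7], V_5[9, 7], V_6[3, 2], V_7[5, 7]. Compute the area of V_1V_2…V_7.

V_1→V_2: (-5)(-8) − (-6)(6) = 76
V_2→V_3: (-6)(-7) − (2)(-8) = 58
V_3→V_4: (2)(-7) − (4)(-7) = 14
V_4→V_5: (4)(7) − (9)(-7) = 91
V_5→V_6: (9)(2) − (3)(7) = -3
V_6→V_7: (3)(7) − (5)(2) = 11
V_7→V_1: (5)(6) − (-5)(7) = 65
Σ = 312
Area = |Σ|/2 = 156.

156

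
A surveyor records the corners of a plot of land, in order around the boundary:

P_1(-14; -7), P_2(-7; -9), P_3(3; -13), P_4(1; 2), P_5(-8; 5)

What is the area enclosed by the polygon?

180.5

Apply the shoelace (surveyor's) formula: 2A = Σ (x_i·y_{i+1} − x_{i+1}·y_i), indices taken mod 5.
Cross-terms: 77, 118, 19, 21, 126  ⇒  Σ = 361
Area = |Σ|/2 = 180.5.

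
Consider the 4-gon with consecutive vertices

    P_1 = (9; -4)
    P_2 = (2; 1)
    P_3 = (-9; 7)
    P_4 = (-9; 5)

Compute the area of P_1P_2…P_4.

Σ = (17) + (23) + (18) + (-9) = 49
Area = |Σ|/2 = 24.5.

24.5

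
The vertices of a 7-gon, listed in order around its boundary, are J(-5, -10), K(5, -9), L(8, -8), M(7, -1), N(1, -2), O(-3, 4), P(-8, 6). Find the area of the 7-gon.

Apply the shoelace (surveyor's) formula: 2A = Σ (x_i·y_{i+1} − x_{i+1}·y_i), indices taken mod 7.
Cross-terms: 95, 32, 48, -13, -2, 14, 110  ⇒  Σ = 284
Area = |Σ|/2 = 142.

142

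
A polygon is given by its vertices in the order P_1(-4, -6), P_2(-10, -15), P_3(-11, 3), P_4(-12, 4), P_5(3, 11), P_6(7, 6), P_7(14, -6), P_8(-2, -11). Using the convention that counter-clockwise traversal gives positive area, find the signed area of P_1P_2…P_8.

Σ = (0) + (-195) + (-8) + (-144) + (-59) + (-126) + (-166) + (-32) = -730
Signed area = Σ/2 = -365 (negative ⇒ clockwise traversal).

-365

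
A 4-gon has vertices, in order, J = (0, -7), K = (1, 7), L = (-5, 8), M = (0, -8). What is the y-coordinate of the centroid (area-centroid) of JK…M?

Apply the shoelace (surveyor's) formula. First the cross-terms c_i = x_i·y_{i+1} − x_{i+1}·y_i:
  7, 43, 40, 0  ⇒  2A = 90, A = 45.
Then Σ (y_i + y_{i+1})·c_i = 645, so ȳ = 645 / (6·45) = 43/18.

43/18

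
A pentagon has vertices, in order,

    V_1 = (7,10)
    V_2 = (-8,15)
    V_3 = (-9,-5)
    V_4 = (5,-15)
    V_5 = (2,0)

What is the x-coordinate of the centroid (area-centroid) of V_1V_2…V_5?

Apply the surveyor's formula. First the cross-terms c_i = x_i·y_{i+1} − x_{i+1}·y_i:
  185, 175, 160, 30, 20  ⇒  2A = 570, A = 285.
Then Σ (x_i + x_{i+1})·c_i = -3410, so x̄ = -3410 / (6·285) = -341/171.

-341/171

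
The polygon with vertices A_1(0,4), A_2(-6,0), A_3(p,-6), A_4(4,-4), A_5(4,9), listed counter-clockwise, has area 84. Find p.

The doubled signed area Σ (x_i y_{i+1} − x_{i+1} y_i) is linear in p.
With p=0 it equals 152; the coefficient of p is -4 (from the two edges through A_3).
So -4·p + 152 = 2·84 = 168 ⇒ p = -4.

-4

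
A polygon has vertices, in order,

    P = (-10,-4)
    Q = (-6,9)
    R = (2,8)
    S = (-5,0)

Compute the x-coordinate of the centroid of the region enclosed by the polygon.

Apply the shoelace formula. First the cross-terms c_i = x_i·y_{i+1} − x_{i+1}·y_i:
  -114, -66, 40, 20  ⇒  2A = -120, A = -60.
Then Σ (x_i + x_{i+1})·c_i = 1668, so x̄ = 1668 / (6·(-60)) = -139/30.

-139/30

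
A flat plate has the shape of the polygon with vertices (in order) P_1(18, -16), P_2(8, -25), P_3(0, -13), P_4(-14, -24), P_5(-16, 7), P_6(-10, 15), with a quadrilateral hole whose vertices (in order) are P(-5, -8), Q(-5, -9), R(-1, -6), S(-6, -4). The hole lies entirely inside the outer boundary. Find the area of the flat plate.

Outer boundary:
Apply the shoelace (surveyor's) formula: 2A = Σ (x_i·y_{i+1} − x_{i+1}·y_i), indices taken mod 6.
Σ = (-322) + (-104) + (-182) + (-482) + (-170) + (-110) = -1370
Area = |Σ|/2 = 685.
Hole:
Apply Gauss's area formula: 2A = Σ (x_i·y_{i+1} − x_{i+1}·y_i), indices taken mod 4.
P→Q: (-5)(-9) − (-5)(-8) = 5
Q→R: (-5)(-6) − (-1)(-9) = 21
R→S: (-1)(-4) − (-6)(-6) = -32
S→P: (-6)(-8) − (-5)(-4) = 28
Σ = 22
Area = |Σ|/2 = 11.
Net area = 685 − 11 = 674.

674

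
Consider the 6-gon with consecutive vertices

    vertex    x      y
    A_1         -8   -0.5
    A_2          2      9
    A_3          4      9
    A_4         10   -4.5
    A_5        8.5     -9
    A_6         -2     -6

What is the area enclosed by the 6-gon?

182.375

Apply the surveyor's formula: 2A = Σ (x_i·y_{i+1} − x_{i+1}·y_i), indices taken mod 6.
Cross-terms: -71, -18, -108, -51.75, -69, -47  ⇒  Σ = -364.75
Area = |Σ|/2 = 182.375.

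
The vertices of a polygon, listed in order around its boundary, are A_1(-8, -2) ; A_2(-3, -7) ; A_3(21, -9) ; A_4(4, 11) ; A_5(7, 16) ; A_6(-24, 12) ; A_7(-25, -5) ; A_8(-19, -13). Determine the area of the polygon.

A_1→A_2: (-8)(-7) − (-3)(-2) = 50
A_2→A_3: (-3)(-9) − (21)(-7) = 174
A_3→A_4: (21)(11) − (4)(-9) = 267
A_4→A_5: (4)(16) − (7)(11) = -13
A_5→A_6: (7)(12) − (-24)(16) = 468
A_6→A_7: (-24)(-5) − (-25)(12) = 420
A_7→A_8: (-25)(-13) − (-19)(-5) = 230
A_8→A_1: (-19)(-2) − (-8)(-13) = -66
Σ = 1530
Area = |Σ|/2 = 765.

765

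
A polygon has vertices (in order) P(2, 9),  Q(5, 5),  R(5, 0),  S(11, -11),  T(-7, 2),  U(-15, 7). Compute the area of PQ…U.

169

Apply the shoelace (surveyor's) formula: 2A = Σ (x_i·y_{i+1} − x_{i+1}·y_i), indices taken mod 6.
Σ = (-35) + (-25) + (-55) + (-55) + (-19) + (-149) = -338
Area = |Σ|/2 = 169.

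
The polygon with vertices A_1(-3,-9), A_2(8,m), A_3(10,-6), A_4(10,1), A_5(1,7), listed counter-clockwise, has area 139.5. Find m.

Write out the shoelace sum; only the two edges meeting at A_2 involve m:
2·Area = [((-3)·m − 8·(-9)) + (8·(-6) − 10·m)] + 151
       = -13·m + 175 = 279
⇒ m = -8.

-8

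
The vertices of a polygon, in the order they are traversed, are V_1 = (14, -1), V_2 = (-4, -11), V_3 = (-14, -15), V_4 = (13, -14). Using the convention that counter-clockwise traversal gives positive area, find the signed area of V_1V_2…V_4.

161

Σ = (-158) + (-94) + (391) + (183) = 322
Signed area = Σ/2 = 161 (positive ⇒ counter-clockwise traversal).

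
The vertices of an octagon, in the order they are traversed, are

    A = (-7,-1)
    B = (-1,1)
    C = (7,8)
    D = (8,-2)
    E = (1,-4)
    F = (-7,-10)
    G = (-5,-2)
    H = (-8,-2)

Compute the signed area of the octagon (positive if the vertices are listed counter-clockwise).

-108.5

Apply the surveyor's formula: 2A = Σ (x_i·y_{i+1} − x_{i+1}·y_i), indices taken mod 8.
Cross-terms: -8, -15, -78, -30, -38, -36, -6, -6  ⇒  Σ = -217
Signed area = Σ/2 = -108.5 (negative ⇒ clockwise traversal).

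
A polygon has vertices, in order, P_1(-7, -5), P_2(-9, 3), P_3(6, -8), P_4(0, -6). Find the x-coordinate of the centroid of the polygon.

-3.6

Apply the surveyor's formula. First the cross-terms c_i = x_i·y_{i+1} − x_{i+1}·y_i:
  -66, 54, -36, -42  ⇒  2A = -90, A = -45.
Then Σ (x_i + x_{i+1})·c_i = 972, so x̄ = 972 / (6·(-45)) = -3.6.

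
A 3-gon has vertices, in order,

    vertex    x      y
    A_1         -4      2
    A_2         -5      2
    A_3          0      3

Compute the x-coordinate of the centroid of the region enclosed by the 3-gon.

Apply the surveyor's formula. First the cross-terms c_i = x_i·y_{i+1} − x_{i+1}·y_i:
  2, -15, 12  ⇒  2A = -1, A = -0.5.
Then Σ (x_i + x_{i+1})·c_i = 9, so x̄ = 9 / (6·(-0.5)) = -3.

-3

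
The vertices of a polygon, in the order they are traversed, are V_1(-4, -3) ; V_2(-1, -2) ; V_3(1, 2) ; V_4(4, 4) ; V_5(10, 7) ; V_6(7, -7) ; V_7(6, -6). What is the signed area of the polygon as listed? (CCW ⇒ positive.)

-86

Cross-terms: 5, 0, -4, -12, -119, 0, -42  ⇒  Σ = -172
Signed area = Σ/2 = -86 (negative ⇒ clockwise traversal).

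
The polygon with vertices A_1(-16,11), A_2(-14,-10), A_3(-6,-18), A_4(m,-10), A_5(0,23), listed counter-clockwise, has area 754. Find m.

14

Write out the shoelace sum; only the two edges meeting at A_4 involve m:
2·Area = [((-6)·(-10) − m·(-18)) + (m·23 − 0·(-10))] + 874
       = 41·m + 934 = 1508
⇒ m = 14.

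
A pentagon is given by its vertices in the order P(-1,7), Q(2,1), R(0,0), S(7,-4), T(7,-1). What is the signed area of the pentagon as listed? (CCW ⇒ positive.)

Apply the shoelace (surveyor's) formula: 2A = Σ (x_i·y_{i+1} − x_{i+1}·y_i), indices taken mod 5.
Cross-terms: -15, 0, 0, 21, 48  ⇒  Σ = 54
Signed area = Σ/2 = 27 (positive ⇒ counter-clockwise traversal).

27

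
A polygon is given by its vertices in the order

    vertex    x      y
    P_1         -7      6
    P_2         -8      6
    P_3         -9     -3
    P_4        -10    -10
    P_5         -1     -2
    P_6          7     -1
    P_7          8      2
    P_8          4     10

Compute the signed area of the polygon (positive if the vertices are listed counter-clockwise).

Apply Gauss's area formula: 2A = Σ (x_i·y_{i+1} − x_{i+1}·y_i), indices taken mod 8.
Σ = (6) + (78) + (60) + (10) + (15) + (22) + (72) + (94) = 357
Signed area = Σ/2 = 178.5 (positive ⇒ counter-clockwise traversal).

178.5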